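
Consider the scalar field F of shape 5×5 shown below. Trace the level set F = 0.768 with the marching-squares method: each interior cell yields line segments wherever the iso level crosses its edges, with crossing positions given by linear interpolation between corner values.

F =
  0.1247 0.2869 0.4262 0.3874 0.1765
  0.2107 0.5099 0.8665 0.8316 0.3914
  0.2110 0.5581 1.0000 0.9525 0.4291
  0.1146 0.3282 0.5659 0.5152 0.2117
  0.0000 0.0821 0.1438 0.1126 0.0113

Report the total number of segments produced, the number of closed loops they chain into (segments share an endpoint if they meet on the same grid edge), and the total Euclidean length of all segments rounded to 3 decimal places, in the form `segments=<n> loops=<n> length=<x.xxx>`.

cell (0,1): code 0100 → (0.776,2.000)–(1.000,1.724)
cell (0,2): code 1100 → (0.857,3.000)–(0.776,2.000)
cell (0,3): code 1000 → (1.000,3.144)–(0.857,3.000)
cell (1,1): code 0110 → (1.000,1.724)–(2.000,1.475)
cell (1,3): code 1001 → (2.000,3.353)–(1.000,3.144)
cell (2,1): code 0010 → (2.000,1.475)–(2.534,2.000)
cell (2,2): code 0011 → (2.534,2.000)–(2.422,3.000)
cell (2,3): code 0001 → (2.422,3.000)–(2.000,3.353)
total: 8 segments, chained into 1 closed loop(s), length Σ = 5.919252

segments=8 loops=1 length=5.919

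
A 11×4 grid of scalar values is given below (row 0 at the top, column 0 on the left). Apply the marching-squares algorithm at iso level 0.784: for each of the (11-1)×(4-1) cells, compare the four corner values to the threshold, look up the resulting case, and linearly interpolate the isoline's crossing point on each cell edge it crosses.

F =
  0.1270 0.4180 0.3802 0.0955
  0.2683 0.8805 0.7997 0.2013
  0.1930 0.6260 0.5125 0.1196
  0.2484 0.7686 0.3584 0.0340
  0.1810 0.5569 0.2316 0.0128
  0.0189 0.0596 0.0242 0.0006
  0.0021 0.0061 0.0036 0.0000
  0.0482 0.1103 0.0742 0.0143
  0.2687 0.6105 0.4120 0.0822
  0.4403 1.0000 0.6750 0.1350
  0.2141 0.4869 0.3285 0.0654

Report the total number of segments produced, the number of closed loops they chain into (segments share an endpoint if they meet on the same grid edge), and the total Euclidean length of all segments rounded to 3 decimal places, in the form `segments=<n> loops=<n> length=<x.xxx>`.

cell (0,0): code 0100 → (0.791,1.000)–(1.000,0.842)
cell (0,1): code 1100 → (0.963,2.000)–(0.791,1.000)
cell (0,2): code 1000 → (1.000,2.026)–(0.963,2.000)
cell (1,0): code 0010 → (1.000,0.842)–(1.379,1.000)
cell (1,1): code 0011 → (1.379,1.000)–(1.055,2.000)
cell (1,2): code 0001 → (1.055,2.000)–(1.000,2.026)
cell (8,0): code 0100 → (8.445,1.000)–(9.000,0.614)
cell (8,1): code 1000 → (9.000,1.665)–(8.445,1.000)
cell (9,0): code 0010 → (9.000,0.614)–(9.421,1.000)
cell (9,1): code 0001 → (9.421,1.000)–(9.000,1.665)
total: 10 segments, chained into 2 closed loop(s), length Σ = 5.743394

segments=10 loops=2 length=5.743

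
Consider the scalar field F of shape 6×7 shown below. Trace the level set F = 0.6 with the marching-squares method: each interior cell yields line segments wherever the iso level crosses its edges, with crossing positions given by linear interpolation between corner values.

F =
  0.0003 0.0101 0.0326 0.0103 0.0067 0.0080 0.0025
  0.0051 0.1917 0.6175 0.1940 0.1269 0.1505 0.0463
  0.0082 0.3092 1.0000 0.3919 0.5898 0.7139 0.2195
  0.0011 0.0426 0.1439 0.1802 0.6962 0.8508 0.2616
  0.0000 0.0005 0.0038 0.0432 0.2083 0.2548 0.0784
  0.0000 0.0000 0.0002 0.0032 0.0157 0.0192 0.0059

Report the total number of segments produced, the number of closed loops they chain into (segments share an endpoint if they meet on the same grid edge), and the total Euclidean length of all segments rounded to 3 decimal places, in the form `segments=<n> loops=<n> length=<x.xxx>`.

cell (0,1): code 0100 → (0.970,2.000)–(1.000,1.959)
cell (0,2): code 1000 → (1.000,2.041)–(0.970,2.000)
cell (1,1): code 0110 → (1.000,1.959)–(2.000,1.421)
cell (1,2): code 1001 → (2.000,2.658)–(1.000,2.041)
cell (1,4): code 0100 → (1.798,5.000)–(2.000,4.082)
cell (1,5): code 1000 → (2.000,5.230)–(1.798,5.000)
cell (2,1): code 0010 → (2.000,1.421)–(2.467,2.000)
cell (2,2): code 0001 → (2.467,2.000)–(2.000,2.658)
cell (2,3): code 0100 → (2.096,4.000)–(3.000,3.814)
cell (2,4): code 1110 → (2.000,4.082)–(2.096,4.000)
cell (2,5): code 1001 → (3.000,5.426)–(2.000,5.230)
cell (3,3): code 0010 → (3.000,3.814)–(3.197,4.000)
cell (3,4): code 0011 → (3.197,4.000)–(3.421,5.000)
cell (3,5): code 0001 → (3.421,5.000)–(3.000,5.426)
total: 14 segments, chained into 2 closed loop(s), length Σ = 9.172235

segments=14 loops=2 length=9.172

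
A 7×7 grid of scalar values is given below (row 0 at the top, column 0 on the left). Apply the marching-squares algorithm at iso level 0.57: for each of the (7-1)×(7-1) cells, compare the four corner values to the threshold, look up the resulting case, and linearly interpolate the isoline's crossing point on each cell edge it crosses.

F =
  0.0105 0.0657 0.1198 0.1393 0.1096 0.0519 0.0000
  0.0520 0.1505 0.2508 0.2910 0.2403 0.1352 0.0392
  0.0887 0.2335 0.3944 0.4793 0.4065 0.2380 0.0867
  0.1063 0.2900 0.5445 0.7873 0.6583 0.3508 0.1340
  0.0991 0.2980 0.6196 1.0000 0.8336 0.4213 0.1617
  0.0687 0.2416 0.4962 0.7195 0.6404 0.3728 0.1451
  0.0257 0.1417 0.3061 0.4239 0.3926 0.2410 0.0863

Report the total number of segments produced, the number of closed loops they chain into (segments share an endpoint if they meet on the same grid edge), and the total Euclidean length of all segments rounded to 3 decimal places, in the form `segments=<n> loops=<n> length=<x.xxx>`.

cell (2,2): code 0100 → (2.294,3.000)–(3.000,2.105)
cell (2,3): code 1100 → (2.649,4.000)–(2.294,3.000)
cell (2,4): code 1000 → (3.000,4.287)–(2.649,4.000)
cell (3,1): code 0100 → (3.340,2.000)–(4.000,1.846)
cell (3,2): code 1110 → (3.000,2.105)–(3.340,2.000)
cell (3,4): code 1001 → (4.000,4.639)–(3.000,4.287)
cell (4,1): code 0010 → (4.000,1.846)–(4.402,2.000)
cell (4,2): code 0111 → (4.402,2.000)–(5.000,2.330)
cell (4,4): code 1001 → (5.000,4.263)–(4.000,4.639)
cell (5,2): code 0010 → (5.000,2.330)–(5.506,3.000)
cell (5,3): code 0011 → (5.506,3.000)–(5.284,4.000)
cell (5,4): code 0001 → (5.284,4.000)–(5.000,4.263)
total: 12 segments, chained into 1 closed loop(s), length Σ = 9.180593

segments=12 loops=1 length=9.181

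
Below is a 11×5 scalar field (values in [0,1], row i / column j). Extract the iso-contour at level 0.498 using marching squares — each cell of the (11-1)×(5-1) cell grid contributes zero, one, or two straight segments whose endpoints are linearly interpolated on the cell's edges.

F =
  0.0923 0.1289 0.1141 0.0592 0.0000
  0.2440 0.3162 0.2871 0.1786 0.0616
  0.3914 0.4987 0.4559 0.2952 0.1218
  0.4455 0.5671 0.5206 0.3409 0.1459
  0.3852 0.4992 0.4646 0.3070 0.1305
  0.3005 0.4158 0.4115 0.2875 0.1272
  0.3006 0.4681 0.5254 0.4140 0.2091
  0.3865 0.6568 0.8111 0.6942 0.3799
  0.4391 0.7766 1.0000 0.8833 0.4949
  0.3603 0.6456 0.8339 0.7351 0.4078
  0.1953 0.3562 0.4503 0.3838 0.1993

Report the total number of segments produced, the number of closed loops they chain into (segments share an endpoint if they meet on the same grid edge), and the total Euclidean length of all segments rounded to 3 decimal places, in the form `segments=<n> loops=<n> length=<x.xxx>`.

cell (1,0): code 0100 → (1.996,1.000)–(2.000,0.993)
cell (1,1): code 1000 → (2.000,1.016)–(1.996,1.000)
cell (2,0): code 0110 → (2.000,0.993)–(3.000,0.432)
cell (2,1): code 1101 → (2.651,2.000)–(2.000,1.016)
cell (2,2): code 1000 → (3.000,2.126)–(2.651,2.000)
cell (3,0): code 0110 → (3.000,0.432)–(4.000,0.989)
cell (3,1): code 1011 → (4.000,1.035)–(3.404,2.000)
cell (3,2): code 0001 → (3.404,2.000)–(3.000,2.126)
cell (4,0): code 0010 → (4.000,0.989)–(4.014,1.000)
cell (4,1): code 0001 → (4.014,1.000)–(4.000,1.035)
cell (5,1): code 0100 → (5.759,2.000)–(6.000,1.522)
cell (5,2): code 1000 → (6.000,2.246)–(5.759,2.000)
cell (6,0): code 0100 → (6.158,1.000)–(7.000,0.413)
cell (6,1): code 1110 → (6.000,1.522)–(6.158,1.000)
cell (6,2): code 1101 → (6.300,3.000)–(6.000,2.246)
cell (6,3): code 1000 → (7.000,3.624)–(6.300,3.000)
cell (7,0): code 0110 → (7.000,0.413)–(8.000,0.175)
cell (7,3): code 1001 → (8.000,3.992)–(7.000,3.624)
cell (8,0): code 0110 → (8.000,0.175)–(9.000,0.483)
cell (8,3): code 1001 → (9.000,3.724)–(8.000,3.992)
cell (9,0): code 0010 → (9.000,0.483)–(9.510,1.000)
cell (9,1): code 0011 → (9.510,1.000)–(9.876,2.000)
cell (9,2): code 0011 → (9.876,2.000)–(9.675,3.000)
cell (9,3): code 0001 → (9.675,3.000)–(9.000,3.724)
total: 24 segments, chained into 2 closed loop(s), length Σ = 17.656590

segments=24 loops=2 length=17.657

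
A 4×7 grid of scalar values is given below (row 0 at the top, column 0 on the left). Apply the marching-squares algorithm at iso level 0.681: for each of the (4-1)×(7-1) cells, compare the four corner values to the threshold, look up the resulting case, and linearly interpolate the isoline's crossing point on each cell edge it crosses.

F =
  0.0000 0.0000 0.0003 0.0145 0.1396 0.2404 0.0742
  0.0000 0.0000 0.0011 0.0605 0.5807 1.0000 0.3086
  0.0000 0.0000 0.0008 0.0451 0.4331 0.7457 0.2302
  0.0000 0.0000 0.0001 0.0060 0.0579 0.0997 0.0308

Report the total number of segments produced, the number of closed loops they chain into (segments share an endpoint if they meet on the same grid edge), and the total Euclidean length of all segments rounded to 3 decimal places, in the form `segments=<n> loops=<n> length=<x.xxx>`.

cell (0,4): code 0100 → (0.580,5.000)–(1.000,4.239)
cell (0,5): code 1000 → (1.000,5.461)–(0.580,5.000)
cell (1,4): code 0110 → (1.000,4.239)–(2.000,4.793)
cell (1,5): code 1001 → (2.000,5.126)–(1.000,5.461)
cell (2,4): code 0010 → (2.000,4.793)–(2.100,5.000)
cell (2,5): code 0001 → (2.100,5.000)–(2.000,5.126)
total: 6 segments, chained into 1 closed loop(s), length Σ = 4.081414

segments=6 loops=1 length=4.081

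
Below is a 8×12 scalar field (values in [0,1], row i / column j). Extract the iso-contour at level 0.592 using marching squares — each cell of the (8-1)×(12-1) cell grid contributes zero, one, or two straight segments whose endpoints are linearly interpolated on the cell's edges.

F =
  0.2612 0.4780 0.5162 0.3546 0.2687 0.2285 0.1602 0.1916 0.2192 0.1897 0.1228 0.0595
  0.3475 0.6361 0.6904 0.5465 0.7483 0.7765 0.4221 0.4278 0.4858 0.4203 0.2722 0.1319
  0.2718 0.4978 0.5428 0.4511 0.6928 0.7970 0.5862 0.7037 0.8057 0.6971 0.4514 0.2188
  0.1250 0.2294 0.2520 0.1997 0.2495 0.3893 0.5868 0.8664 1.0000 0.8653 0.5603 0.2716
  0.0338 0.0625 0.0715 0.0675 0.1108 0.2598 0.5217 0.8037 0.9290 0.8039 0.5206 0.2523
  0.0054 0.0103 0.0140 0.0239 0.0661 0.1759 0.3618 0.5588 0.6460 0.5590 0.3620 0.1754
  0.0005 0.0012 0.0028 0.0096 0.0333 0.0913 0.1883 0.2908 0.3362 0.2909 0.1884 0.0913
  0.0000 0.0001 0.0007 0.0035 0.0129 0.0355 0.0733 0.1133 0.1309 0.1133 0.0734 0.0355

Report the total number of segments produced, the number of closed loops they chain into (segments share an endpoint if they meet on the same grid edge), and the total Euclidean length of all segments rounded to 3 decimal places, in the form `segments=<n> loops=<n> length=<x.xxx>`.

cell (0,0): code 0100 → (0.721,1.000)–(1.000,0.847)
cell (0,1): code 1100 → (0.435,2.000)–(0.721,1.000)
cell (0,2): code 1000 → (1.000,2.684)–(0.435,2.000)
cell (0,3): code 0100 → (0.674,4.000)–(1.000,3.225)
cell (0,4): code 1100 → (0.663,5.000)–(0.674,4.000)
cell (0,5): code 1000 → (1.000,5.521)–(0.663,5.000)
cell (1,0): code 0010 → (1.000,0.847)–(1.319,1.000)
cell (1,1): code 0011 → (1.319,1.000)–(1.667,2.000)
cell (1,2): code 0001 → (1.667,2.000)–(1.000,2.684)
cell (1,3): code 0110 → (1.000,3.225)–(2.000,3.583)
cell (1,5): code 1001 → (2.000,5.972)–(1.000,5.521)
cell (1,6): code 0100 → (1.595,7.000)–(2.000,6.049)
cell (1,7): code 1100 → (1.332,8.000)–(1.595,7.000)
cell (1,8): code 1100 → (1.620,9.000)–(1.332,8.000)
cell (1,9): code 1000 → (2.000,9.428)–(1.620,9.000)
cell (2,3): code 0010 → (2.000,3.583)–(2.227,4.000)
cell (2,4): code 0011 → (2.227,4.000)–(2.503,5.000)
cell (2,5): code 0001 → (2.503,5.000)–(2.000,5.972)
cell (2,6): code 0110 → (2.000,6.049)–(3.000,6.019)
cell (2,9): code 1001 → (3.000,9.896)–(2.000,9.428)
cell (3,6): code 0110 → (3.000,6.019)–(4.000,6.249)
cell (3,9): code 1001 → (4.000,9.748)–(3.000,9.896)
cell (4,6): code 0010 → (4.000,6.249)–(4.864,7.000)
cell (4,7): code 0111 → (4.864,7.000)–(5.000,7.381)
cell (4,8): code 1011 → (5.000,8.621)–(4.865,9.000)
cell (4,9): code 0001 → (4.865,9.000)–(4.000,9.748)
cell (5,7): code 0010 → (5.000,7.381)–(5.174,8.000)
cell (5,8): code 0001 → (5.174,8.000)–(5.000,8.621)
total: 28 segments, chained into 3 closed loop(s), length Σ = 24.044361

segments=28 loops=3 length=24.044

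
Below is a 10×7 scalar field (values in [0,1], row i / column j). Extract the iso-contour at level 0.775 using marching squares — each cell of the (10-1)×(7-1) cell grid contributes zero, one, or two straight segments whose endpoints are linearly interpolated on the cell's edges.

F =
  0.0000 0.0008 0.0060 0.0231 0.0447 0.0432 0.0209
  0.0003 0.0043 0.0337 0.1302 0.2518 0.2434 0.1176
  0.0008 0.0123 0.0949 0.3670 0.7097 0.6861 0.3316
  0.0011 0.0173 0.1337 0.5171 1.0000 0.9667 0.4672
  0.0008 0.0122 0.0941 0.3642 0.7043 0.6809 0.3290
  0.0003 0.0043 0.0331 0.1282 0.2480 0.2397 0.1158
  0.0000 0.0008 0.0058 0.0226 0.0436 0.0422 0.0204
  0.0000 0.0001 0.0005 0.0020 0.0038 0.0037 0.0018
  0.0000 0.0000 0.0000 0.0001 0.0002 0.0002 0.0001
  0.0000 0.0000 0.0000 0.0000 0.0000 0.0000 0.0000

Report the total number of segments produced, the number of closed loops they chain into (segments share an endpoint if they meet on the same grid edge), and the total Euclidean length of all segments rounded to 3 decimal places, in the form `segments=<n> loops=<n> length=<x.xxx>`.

segments=6 loops=1 length=5.361

cell (2,3): code 0100 → (2.225,4.000)–(3.000,3.534)
cell (2,4): code 1100 → (2.317,5.000)–(2.225,4.000)
cell (2,5): code 1000 → (3.000,5.384)–(2.317,5.000)
cell (3,3): code 0010 → (3.000,3.534)–(3.761,4.000)
cell (3,4): code 0011 → (3.761,4.000)–(3.671,5.000)
cell (3,5): code 0001 → (3.671,5.000)–(3.000,5.384)
total: 6 segments, chained into 1 closed loop(s), length Σ = 5.361208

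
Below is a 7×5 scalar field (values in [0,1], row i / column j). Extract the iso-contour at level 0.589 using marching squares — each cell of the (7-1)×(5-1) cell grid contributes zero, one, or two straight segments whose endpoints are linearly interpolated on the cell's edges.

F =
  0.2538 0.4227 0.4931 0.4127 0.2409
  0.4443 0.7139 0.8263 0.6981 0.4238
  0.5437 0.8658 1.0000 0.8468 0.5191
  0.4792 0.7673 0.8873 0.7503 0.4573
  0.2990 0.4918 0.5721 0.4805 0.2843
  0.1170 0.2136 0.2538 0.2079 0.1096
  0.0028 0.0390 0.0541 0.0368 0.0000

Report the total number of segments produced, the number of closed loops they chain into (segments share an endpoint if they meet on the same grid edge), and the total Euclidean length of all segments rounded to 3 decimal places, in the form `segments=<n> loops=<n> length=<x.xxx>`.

cell (0,0): code 0100 → (0.571,1.000)–(1.000,0.537)
cell (0,1): code 1100 → (0.288,2.000)–(0.571,1.000)
cell (0,2): code 1100 → (0.618,3.000)–(0.288,2.000)
cell (0,3): code 1000 → (1.000,3.398)–(0.618,3.000)
cell (1,0): code 0110 → (1.000,0.537)–(2.000,0.141)
cell (1,3): code 1001 → (2.000,3.787)–(1.000,3.398)
cell (2,0): code 0110 → (2.000,0.141)–(3.000,0.381)
cell (2,3): code 1001 → (3.000,3.551)–(2.000,3.787)
cell (3,0): code 0010 → (3.000,0.381)–(3.647,1.000)
cell (3,1): code 0011 → (3.647,1.000)–(3.946,2.000)
cell (3,2): code 0011 → (3.946,2.000)–(3.598,3.000)
cell (3,3): code 0001 → (3.598,3.000)–(3.000,3.551)
total: 12 segments, chained into 1 closed loop(s), length Σ = 11.290923

segments=12 loops=1 length=11.291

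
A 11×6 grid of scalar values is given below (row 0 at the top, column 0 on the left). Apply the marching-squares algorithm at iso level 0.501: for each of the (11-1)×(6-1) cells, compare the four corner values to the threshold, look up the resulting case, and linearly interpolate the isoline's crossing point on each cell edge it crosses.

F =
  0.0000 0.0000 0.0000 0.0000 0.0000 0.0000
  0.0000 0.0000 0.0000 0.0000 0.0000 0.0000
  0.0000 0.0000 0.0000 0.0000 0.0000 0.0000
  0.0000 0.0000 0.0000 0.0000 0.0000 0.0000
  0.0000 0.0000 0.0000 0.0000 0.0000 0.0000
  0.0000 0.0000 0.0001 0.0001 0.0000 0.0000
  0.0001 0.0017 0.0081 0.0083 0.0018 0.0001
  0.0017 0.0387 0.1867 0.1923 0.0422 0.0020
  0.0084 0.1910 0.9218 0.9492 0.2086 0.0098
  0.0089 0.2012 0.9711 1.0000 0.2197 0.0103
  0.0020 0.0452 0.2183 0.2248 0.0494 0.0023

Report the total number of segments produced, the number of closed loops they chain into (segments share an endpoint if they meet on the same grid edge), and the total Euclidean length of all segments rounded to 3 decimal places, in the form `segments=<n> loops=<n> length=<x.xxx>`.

segments=8 loops=1 length=7.441

cell (7,1): code 0100 → (7.428,2.000)–(8.000,1.424)
cell (7,2): code 1100 → (7.408,3.000)–(7.428,2.000)
cell (7,3): code 1000 → (8.000,3.605)–(7.408,3.000)
cell (8,1): code 0110 → (8.000,1.424)–(9.000,1.389)
cell (8,3): code 1001 → (9.000,3.639)–(8.000,3.605)
cell (9,1): code 0010 → (9.000,1.389)–(9.624,2.000)
cell (9,2): code 0011 → (9.624,2.000)–(9.644,3.000)
cell (9,3): code 0001 → (9.644,3.000)–(9.000,3.639)
total: 8 segments, chained into 1 closed loop(s), length Σ = 7.440950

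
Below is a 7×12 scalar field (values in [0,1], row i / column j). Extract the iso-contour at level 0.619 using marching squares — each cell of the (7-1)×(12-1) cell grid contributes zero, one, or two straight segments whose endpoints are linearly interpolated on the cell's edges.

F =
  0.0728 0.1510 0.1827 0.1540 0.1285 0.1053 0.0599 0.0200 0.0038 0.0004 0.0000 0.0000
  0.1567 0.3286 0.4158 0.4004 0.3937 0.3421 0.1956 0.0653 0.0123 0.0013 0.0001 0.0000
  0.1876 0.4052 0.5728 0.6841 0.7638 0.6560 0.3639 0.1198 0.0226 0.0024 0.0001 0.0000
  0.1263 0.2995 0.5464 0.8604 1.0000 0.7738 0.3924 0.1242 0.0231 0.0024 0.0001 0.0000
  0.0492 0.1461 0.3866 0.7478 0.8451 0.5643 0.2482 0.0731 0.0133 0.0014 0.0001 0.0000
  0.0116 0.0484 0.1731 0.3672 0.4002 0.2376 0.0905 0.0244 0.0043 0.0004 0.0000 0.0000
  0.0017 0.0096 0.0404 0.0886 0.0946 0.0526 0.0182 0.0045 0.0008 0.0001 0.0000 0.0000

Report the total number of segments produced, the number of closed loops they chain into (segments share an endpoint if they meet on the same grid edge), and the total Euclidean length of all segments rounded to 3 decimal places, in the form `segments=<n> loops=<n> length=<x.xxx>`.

cell (1,2): code 0100 → (1.771,3.000)–(2.000,2.415)
cell (1,3): code 1100 → (1.609,4.000)–(1.771,3.000)
cell (1,4): code 1100 → (1.882,5.000)–(1.609,4.000)
cell (1,5): code 1000 → (2.000,5.127)–(1.882,5.000)
cell (2,2): code 0110 → (2.000,2.415)–(3.000,2.231)
cell (2,5): code 1001 → (3.000,5.406)–(2.000,5.127)
cell (3,2): code 0110 → (3.000,2.231)–(4.000,2.643)
cell (3,4): code 1011 → (4.000,4.805)–(3.739,5.000)
cell (3,5): code 0001 → (3.739,5.000)–(3.000,5.406)
cell (4,2): code 0010 → (4.000,2.643)–(4.338,3.000)
cell (4,3): code 0011 → (4.338,3.000)–(4.508,4.000)
cell (4,4): code 0001 → (4.508,4.000)–(4.000,4.805)
total: 12 segments, chained into 1 closed loop(s), length Σ = 9.614547

segments=12 loops=1 length=9.615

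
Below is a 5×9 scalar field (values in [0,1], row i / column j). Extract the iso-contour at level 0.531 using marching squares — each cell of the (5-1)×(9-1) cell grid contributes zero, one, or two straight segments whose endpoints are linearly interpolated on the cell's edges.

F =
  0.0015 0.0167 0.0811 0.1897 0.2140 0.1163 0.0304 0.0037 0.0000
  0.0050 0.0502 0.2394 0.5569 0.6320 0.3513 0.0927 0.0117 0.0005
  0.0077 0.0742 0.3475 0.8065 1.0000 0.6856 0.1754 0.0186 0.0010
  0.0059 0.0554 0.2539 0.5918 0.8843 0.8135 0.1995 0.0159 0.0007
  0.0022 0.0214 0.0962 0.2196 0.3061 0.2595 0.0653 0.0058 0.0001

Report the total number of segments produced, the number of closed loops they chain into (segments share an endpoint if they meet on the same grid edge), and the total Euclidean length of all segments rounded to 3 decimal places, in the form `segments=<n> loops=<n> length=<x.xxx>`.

segments=12 loops=1 length=9.199

cell (0,2): code 0100 → (0.929,3.000)–(1.000,2.918)
cell (0,3): code 1100 → (0.758,4.000)–(0.929,3.000)
cell (0,4): code 1000 → (1.000,4.360)–(0.758,4.000)
cell (1,2): code 0110 → (1.000,2.918)–(2.000,2.400)
cell (1,4): code 1101 → (1.538,5.000)–(1.000,4.360)
cell (1,5): code 1000 → (2.000,5.303)–(1.538,5.000)
cell (2,2): code 0110 → (2.000,2.400)–(3.000,2.820)
cell (2,5): code 1001 → (3.000,5.460)–(2.000,5.303)
cell (3,2): code 0010 → (3.000,2.820)–(3.163,3.000)
cell (3,3): code 0011 → (3.163,3.000)–(3.611,4.000)
cell (3,4): code 0011 → (3.611,4.000)–(3.510,5.000)
cell (3,5): code 0001 → (3.510,5.000)–(3.000,5.460)
total: 12 segments, chained into 1 closed loop(s), length Σ = 9.198674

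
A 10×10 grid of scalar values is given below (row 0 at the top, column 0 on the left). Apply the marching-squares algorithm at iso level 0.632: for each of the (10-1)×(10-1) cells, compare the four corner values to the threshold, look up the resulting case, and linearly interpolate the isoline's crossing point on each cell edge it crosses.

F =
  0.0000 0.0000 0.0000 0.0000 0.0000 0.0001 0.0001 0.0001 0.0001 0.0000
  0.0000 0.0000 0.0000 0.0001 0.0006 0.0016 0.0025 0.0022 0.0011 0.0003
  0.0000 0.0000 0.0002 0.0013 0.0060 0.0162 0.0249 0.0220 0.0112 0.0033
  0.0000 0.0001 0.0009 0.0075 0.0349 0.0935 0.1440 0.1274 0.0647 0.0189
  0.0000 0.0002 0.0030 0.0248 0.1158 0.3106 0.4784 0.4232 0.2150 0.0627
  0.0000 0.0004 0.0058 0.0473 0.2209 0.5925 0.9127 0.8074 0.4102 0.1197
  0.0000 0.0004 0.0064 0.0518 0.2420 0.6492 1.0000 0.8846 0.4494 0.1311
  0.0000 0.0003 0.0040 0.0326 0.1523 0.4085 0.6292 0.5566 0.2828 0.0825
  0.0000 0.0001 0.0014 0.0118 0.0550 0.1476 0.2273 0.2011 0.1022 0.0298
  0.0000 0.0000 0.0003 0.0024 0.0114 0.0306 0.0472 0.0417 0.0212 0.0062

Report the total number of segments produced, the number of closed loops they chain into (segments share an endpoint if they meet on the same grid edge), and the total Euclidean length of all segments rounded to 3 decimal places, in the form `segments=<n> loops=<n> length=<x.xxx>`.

cell (4,5): code 0100 → (4.354,6.000)–(5.000,5.123)
cell (4,6): code 1100 → (4.543,7.000)–(4.354,6.000)
cell (4,7): code 1000 → (5.000,7.442)–(4.543,7.000)
cell (5,4): code 0100 → (5.697,5.000)–(6.000,4.958)
cell (5,5): code 1110 → (5.000,5.123)–(5.697,5.000)
cell (5,7): code 1001 → (6.000,7.580)–(5.000,7.442)
cell (6,4): code 0010 → (6.000,4.958)–(6.071,5.000)
cell (6,5): code 0011 → (6.071,5.000)–(6.992,6.000)
cell (6,6): code 0011 → (6.992,6.000)–(6.770,7.000)
cell (6,7): code 0001 → (6.770,7.000)–(6.000,7.580)
total: 10 segments, chained into 1 closed loop(s), length Σ = 8.196783

segments=10 loops=1 length=8.197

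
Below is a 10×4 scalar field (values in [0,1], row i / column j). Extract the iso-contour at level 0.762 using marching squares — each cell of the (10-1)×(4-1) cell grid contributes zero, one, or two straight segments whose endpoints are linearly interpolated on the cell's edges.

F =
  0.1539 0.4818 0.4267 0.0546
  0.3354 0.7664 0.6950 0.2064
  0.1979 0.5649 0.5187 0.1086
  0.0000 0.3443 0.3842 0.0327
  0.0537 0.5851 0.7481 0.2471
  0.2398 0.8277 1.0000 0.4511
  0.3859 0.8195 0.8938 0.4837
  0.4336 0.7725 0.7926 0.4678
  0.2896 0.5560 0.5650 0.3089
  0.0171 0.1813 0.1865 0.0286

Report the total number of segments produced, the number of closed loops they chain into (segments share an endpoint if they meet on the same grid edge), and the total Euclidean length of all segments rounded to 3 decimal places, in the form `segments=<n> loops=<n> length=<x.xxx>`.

segments=14 loops=2 length=7.973

cell (0,0): code 0100 → (0.985,1.000)–(1.000,0.990)
cell (0,1): code 1000 → (1.000,1.062)–(0.985,1.000)
cell (1,0): code 0010 → (1.000,0.990)–(1.022,1.000)
cell (1,1): code 0001 → (1.022,1.000)–(1.000,1.062)
cell (4,0): code 0100 → (4.729,1.000)–(5.000,0.888)
cell (4,1): code 1100 → (4.055,2.000)–(4.729,1.000)
cell (4,2): code 1000 → (5.000,2.434)–(4.055,2.000)
cell (5,0): code 0110 → (5.000,0.888)–(6.000,0.867)
cell (5,2): code 1001 → (6.000,2.321)–(5.000,2.434)
cell (6,0): code 0110 → (6.000,0.867)–(7.000,0.969)
cell (6,2): code 1001 → (7.000,2.094)–(6.000,2.321)
cell (7,0): code 0010 → (7.000,0.969)–(7.048,1.000)
cell (7,1): code 0011 → (7.048,1.000)–(7.134,2.000)
cell (7,2): code 0001 → (7.134,2.000)–(7.000,2.094)
total: 14 segments, chained into 2 closed loop(s), length Σ = 7.972540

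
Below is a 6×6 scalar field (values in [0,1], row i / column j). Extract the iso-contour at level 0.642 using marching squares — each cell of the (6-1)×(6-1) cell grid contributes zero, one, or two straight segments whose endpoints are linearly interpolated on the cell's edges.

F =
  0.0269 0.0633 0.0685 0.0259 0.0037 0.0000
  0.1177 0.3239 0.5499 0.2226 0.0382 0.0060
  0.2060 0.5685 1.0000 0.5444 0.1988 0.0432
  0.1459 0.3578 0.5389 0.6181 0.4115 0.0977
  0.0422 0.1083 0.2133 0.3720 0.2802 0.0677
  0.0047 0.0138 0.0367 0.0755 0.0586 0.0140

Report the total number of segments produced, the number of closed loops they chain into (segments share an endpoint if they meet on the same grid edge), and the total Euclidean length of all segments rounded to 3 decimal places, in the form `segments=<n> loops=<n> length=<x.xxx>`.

cell (1,1): code 0100 → (1.205,2.000)–(2.000,1.170)
cell (1,2): code 1000 → (2.000,2.786)–(1.205,2.000)
cell (2,1): code 0010 → (2.000,1.170)–(2.776,2.000)
cell (2,2): code 0001 → (2.776,2.000)–(2.000,2.786)
total: 4 segments, chained into 1 closed loop(s), length Σ = 4.508336

segments=4 loops=1 length=4.508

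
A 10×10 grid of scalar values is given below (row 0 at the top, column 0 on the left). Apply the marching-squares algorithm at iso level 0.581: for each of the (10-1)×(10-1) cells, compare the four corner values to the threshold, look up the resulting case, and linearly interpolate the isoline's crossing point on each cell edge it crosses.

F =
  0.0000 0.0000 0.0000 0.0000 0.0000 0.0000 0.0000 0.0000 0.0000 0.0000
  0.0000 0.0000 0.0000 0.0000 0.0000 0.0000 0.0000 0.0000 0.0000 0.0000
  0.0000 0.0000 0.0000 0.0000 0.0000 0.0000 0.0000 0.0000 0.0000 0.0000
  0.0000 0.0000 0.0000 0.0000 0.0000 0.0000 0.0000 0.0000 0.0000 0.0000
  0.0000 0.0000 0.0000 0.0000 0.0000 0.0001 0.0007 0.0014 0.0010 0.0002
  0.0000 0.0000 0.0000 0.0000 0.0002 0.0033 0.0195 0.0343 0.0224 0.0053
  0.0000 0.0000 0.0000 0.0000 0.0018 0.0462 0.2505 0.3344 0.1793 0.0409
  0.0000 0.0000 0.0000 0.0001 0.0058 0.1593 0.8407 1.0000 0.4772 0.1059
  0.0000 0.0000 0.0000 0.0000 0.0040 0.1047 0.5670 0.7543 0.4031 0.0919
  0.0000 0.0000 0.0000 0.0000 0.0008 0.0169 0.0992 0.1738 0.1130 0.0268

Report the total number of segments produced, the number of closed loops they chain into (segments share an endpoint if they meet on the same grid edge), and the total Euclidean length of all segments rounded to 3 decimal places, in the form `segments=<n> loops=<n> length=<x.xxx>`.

cell (6,5): code 0100 → (6.560,6.000)–(7.000,5.619)
cell (6,6): code 1100 → (6.370,7.000)–(6.560,6.000)
cell (6,7): code 1000 → (7.000,7.801)–(6.370,7.000)
cell (7,5): code 0010 → (7.000,5.619)–(7.949,6.000)
cell (7,6): code 0111 → (7.949,6.000)–(8.000,6.075)
cell (7,7): code 1001 → (8.000,7.493)–(7.000,7.801)
cell (8,6): code 0010 → (8.000,6.075)–(8.299,7.000)
cell (8,7): code 0001 → (8.299,7.000)–(8.000,7.493)
total: 8 segments, chained into 1 closed loop(s), length Σ = 6.327462

segments=8 loops=1 length=6.327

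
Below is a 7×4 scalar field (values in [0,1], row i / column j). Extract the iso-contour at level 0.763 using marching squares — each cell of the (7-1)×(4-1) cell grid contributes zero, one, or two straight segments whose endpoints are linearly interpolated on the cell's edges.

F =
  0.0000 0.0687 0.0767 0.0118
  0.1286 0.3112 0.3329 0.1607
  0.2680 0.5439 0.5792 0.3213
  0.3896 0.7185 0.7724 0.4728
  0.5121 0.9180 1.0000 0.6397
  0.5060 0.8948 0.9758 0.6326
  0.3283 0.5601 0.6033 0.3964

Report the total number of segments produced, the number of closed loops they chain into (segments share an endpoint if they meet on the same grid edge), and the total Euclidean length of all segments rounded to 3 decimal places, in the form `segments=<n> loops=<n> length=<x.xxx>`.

cell (2,1): code 0100 → (2.951,2.000)–(3.000,1.826)
cell (2,2): code 1000 → (3.000,2.031)–(2.951,2.000)
cell (3,0): code 0100 → (3.223,1.000)–(4.000,0.618)
cell (3,1): code 1110 → (3.000,1.826)–(3.223,1.000)
cell (3,2): code 1001 → (4.000,2.658)–(3.000,2.031)
cell (4,0): code 0110 → (4.000,0.618)–(5.000,0.661)
cell (4,2): code 1001 → (5.000,2.620)–(4.000,2.658)
cell (5,0): code 0010 → (5.000,0.661)–(5.394,1.000)
cell (5,1): code 0011 → (5.394,1.000)–(5.571,2.000)
cell (5,2): code 0001 → (5.571,2.000)–(5.000,2.620)
total: 10 segments, chained into 1 closed loop(s), length Σ = 7.519821

segments=10 loops=1 length=7.520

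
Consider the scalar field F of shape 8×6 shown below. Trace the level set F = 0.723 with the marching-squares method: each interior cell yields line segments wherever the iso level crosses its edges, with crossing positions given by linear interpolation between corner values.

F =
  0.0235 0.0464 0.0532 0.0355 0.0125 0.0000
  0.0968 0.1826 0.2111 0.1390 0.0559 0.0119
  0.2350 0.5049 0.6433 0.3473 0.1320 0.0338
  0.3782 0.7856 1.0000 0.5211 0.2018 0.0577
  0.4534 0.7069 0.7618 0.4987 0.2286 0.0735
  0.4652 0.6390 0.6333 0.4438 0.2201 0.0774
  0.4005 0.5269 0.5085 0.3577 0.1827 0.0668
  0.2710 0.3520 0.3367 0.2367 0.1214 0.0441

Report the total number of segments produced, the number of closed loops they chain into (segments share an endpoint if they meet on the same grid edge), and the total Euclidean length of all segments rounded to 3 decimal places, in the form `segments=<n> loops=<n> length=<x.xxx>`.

cell (2,0): code 0100 → (2.777,1.000)–(3.000,0.846)
cell (2,1): code 1100 → (2.223,2.000)–(2.777,1.000)
cell (2,2): code 1000 → (3.000,2.578)–(2.223,2.000)
cell (3,0): code 0010 → (3.000,0.846)–(3.795,1.000)
cell (3,1): code 0111 → (3.795,1.000)–(4.000,1.293)
cell (3,2): code 1001 → (4.000,2.147)–(3.000,2.578)
cell (4,1): code 0010 → (4.000,1.293)–(4.302,2.000)
cell (4,2): code 0001 → (4.302,2.000)–(4.000,2.147)
total: 8 segments, chained into 1 closed loop(s), length Σ = 5.743281

segments=8 loops=1 length=5.743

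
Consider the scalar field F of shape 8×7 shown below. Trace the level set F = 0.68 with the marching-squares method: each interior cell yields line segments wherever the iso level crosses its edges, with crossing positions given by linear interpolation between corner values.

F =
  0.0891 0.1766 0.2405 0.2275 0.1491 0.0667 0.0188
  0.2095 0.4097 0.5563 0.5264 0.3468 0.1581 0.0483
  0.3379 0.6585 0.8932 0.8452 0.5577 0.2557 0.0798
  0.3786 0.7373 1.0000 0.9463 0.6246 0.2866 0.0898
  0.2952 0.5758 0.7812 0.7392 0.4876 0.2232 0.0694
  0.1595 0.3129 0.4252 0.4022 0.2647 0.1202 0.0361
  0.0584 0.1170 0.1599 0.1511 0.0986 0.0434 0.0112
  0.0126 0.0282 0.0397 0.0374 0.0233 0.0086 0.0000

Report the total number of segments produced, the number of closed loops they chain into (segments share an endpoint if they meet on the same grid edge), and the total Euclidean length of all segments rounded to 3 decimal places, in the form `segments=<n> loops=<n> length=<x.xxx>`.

cell (1,1): code 0100 → (1.367,2.000)–(2.000,1.092)
cell (1,2): code 1100 → (1.482,3.000)–(1.367,2.000)
cell (1,3): code 1000 → (2.000,3.575)–(1.482,3.000)
cell (2,0): code 0100 → (2.273,1.000)–(3.000,0.840)
cell (2,1): code 1110 → (2.000,1.092)–(2.273,1.000)
cell (2,3): code 1001 → (3.000,3.828)–(2.000,3.575)
cell (3,0): code 0010 → (3.000,0.840)–(3.355,1.000)
cell (3,1): code 0111 → (3.355,1.000)–(4.000,1.507)
cell (3,3): code 1001 → (4.000,3.235)–(3.000,3.828)
cell (4,1): code 0010 → (4.000,1.507)–(4.284,2.000)
cell (4,2): code 0011 → (4.284,2.000)–(4.176,3.000)
cell (4,3): code 0001 → (4.176,3.000)–(4.000,3.235)
total: 12 segments, chained into 1 closed loop(s), length Σ = 9.191802

segments=12 loops=1 length=9.192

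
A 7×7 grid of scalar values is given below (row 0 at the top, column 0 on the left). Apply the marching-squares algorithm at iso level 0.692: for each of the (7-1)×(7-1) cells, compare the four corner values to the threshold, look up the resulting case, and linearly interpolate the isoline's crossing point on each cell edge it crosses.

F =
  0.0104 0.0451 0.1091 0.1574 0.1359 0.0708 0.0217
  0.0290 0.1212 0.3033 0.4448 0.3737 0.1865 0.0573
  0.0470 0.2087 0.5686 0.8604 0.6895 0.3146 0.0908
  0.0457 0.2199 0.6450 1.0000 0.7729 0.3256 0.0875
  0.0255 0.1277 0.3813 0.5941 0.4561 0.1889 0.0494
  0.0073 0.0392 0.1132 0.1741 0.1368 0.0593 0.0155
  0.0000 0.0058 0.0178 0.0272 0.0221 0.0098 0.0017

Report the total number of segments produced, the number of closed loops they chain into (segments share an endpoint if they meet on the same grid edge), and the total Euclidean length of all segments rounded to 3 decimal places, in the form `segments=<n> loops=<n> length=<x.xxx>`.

segments=8 loops=1 length=6.417

cell (1,2): code 0100 → (1.595,3.000)–(2.000,2.423)
cell (1,3): code 1000 → (2.000,3.985)–(1.595,3.000)
cell (2,2): code 0110 → (2.000,2.423)–(3.000,2.132)
cell (2,3): code 1101 → (2.030,4.000)–(2.000,3.985)
cell (2,4): code 1000 → (3.000,4.181)–(2.030,4.000)
cell (3,2): code 0010 → (3.000,2.132)–(3.759,3.000)
cell (3,3): code 0011 → (3.759,3.000)–(3.255,4.000)
cell (3,4): code 0001 → (3.255,4.000)–(3.000,4.181)
total: 8 segments, chained into 1 closed loop(s), length Σ = 6.417140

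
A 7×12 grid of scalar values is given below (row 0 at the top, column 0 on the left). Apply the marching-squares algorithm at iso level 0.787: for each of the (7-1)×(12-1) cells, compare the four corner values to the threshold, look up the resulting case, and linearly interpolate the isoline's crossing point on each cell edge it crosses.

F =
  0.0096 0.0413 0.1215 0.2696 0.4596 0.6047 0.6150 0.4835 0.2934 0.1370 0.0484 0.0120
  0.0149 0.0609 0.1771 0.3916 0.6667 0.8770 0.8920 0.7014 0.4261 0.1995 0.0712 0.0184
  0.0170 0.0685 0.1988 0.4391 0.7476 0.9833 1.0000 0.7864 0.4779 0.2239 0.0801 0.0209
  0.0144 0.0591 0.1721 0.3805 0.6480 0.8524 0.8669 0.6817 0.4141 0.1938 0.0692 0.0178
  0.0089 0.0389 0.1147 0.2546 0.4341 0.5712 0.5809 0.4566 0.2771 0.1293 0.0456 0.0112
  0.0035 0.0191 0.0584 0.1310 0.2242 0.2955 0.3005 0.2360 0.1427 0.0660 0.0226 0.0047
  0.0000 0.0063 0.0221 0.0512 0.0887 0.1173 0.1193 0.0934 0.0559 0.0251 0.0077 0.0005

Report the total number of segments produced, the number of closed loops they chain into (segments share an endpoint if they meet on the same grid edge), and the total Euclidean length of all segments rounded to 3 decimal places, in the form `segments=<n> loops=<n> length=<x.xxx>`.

segments=10 loops=1 length=8.568

cell (0,4): code 0100 → (0.669,5.000)–(1.000,4.572)
cell (0,5): code 1100 → (0.621,6.000)–(0.669,5.000)
cell (0,6): code 1000 → (1.000,6.551)–(0.621,6.000)
cell (1,4): code 0110 → (1.000,4.572)–(2.000,4.167)
cell (1,6): code 1001 → (2.000,6.997)–(1.000,6.551)
cell (2,4): code 0110 → (2.000,4.167)–(3.000,4.680)
cell (2,6): code 1001 → (3.000,6.431)–(2.000,6.997)
cell (3,4): code 0010 → (3.000,4.680)–(3.233,5.000)
cell (3,5): code 0011 → (3.233,5.000)–(3.279,6.000)
cell (3,6): code 0001 → (3.279,6.000)–(3.000,6.431)
total: 10 segments, chained into 1 closed loop(s), length Σ = 8.567980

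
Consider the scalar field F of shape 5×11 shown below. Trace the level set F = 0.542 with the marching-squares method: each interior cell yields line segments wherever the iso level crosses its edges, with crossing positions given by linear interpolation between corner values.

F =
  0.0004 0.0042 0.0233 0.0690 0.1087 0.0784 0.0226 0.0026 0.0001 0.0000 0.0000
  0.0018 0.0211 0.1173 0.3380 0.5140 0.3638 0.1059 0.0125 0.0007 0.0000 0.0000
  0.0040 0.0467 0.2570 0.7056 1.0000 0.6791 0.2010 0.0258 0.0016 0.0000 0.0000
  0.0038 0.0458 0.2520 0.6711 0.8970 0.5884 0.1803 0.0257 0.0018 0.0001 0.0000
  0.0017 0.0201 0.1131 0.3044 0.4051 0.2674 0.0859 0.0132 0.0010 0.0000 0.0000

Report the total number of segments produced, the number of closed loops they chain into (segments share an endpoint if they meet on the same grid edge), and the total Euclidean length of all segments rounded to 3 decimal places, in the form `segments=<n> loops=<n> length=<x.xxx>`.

segments=10 loops=1 length=8.223

cell (1,2): code 0100 → (1.555,3.000)–(2.000,2.635)
cell (1,3): code 1100 → (1.058,4.000)–(1.555,3.000)
cell (1,4): code 1100 → (1.565,5.000)–(1.058,4.000)
cell (1,5): code 1000 → (2.000,5.287)–(1.565,5.000)
cell (2,2): code 0110 → (2.000,2.635)–(3.000,2.692)
cell (2,5): code 1001 → (3.000,5.114)–(2.000,5.287)
cell (3,2): code 0010 → (3.000,2.692)–(3.352,3.000)
cell (3,3): code 0011 → (3.352,3.000)–(3.722,4.000)
cell (3,4): code 0011 → (3.722,4.000)–(3.145,5.000)
cell (3,5): code 0001 → (3.145,5.000)–(3.000,5.114)
total: 10 segments, chained into 1 closed loop(s), length Σ = 8.223431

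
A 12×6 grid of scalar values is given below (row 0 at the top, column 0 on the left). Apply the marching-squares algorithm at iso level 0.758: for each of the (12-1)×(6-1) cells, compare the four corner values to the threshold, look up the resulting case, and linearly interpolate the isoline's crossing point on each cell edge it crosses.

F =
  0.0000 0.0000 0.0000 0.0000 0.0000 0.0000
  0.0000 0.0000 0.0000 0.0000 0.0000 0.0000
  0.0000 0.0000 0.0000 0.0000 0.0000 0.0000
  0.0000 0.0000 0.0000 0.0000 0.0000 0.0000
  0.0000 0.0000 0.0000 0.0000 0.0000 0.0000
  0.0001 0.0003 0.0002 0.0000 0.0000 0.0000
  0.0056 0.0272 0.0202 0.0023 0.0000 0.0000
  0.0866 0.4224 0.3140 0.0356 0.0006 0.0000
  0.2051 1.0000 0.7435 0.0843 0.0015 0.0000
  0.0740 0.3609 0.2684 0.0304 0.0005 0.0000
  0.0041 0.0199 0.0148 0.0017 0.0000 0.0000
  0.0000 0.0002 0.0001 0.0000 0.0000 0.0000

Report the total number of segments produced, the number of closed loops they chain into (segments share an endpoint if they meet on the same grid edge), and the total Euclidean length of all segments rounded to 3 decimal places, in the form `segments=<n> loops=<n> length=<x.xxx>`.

segments=4 loops=1 length=3.053

cell (7,0): code 0100 → (7.581,1.000)–(8.000,0.696)
cell (7,1): code 1000 → (8.000,1.943)–(7.581,1.000)
cell (8,0): code 0010 → (8.000,0.696)–(8.379,1.000)
cell (8,1): code 0001 → (8.379,1.000)–(8.000,1.943)
total: 4 segments, chained into 1 closed loop(s), length Σ = 3.052705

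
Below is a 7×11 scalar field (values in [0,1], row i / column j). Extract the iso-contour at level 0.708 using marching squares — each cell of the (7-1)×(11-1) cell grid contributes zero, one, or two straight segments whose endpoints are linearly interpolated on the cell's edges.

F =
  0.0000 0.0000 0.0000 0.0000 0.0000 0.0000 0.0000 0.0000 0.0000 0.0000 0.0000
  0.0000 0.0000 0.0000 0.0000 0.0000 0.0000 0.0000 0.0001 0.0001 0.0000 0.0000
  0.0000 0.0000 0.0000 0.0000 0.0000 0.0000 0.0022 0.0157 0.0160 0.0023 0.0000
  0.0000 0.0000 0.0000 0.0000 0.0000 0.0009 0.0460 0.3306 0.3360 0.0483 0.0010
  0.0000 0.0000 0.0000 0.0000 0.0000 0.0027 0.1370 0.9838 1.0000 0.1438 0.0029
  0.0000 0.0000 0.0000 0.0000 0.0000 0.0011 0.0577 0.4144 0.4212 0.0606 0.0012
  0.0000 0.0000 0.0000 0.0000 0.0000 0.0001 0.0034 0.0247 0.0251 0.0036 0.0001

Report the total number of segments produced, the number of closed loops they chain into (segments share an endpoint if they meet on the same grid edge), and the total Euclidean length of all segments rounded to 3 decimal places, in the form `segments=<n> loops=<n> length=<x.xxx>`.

segments=6 loops=1 length=4.283

cell (3,6): code 0100 → (3.578,7.000)–(4.000,6.674)
cell (3,7): code 1100 → (3.560,8.000)–(3.578,7.000)
cell (3,8): code 1000 → (4.000,8.341)–(3.560,8.000)
cell (4,6): code 0010 → (4.000,6.674)–(4.484,7.000)
cell (4,7): code 0011 → (4.484,7.000)–(4.504,8.000)
cell (4,8): code 0001 → (4.504,8.000)–(4.000,8.341)
total: 6 segments, chained into 1 closed loop(s), length Σ = 4.282751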